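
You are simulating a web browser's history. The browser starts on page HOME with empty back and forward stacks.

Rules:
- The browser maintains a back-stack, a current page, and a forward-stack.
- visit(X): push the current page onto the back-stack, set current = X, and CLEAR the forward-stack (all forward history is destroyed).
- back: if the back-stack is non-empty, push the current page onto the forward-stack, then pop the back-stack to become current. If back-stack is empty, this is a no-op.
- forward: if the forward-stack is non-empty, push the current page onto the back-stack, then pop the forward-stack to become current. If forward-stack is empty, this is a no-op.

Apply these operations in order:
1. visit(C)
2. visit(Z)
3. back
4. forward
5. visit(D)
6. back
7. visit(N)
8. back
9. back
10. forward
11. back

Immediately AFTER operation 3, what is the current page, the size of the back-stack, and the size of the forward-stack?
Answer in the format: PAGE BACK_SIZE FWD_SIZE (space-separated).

After 1 (visit(C)): cur=C back=1 fwd=0
After 2 (visit(Z)): cur=Z back=2 fwd=0
After 3 (back): cur=C back=1 fwd=1

C 1 1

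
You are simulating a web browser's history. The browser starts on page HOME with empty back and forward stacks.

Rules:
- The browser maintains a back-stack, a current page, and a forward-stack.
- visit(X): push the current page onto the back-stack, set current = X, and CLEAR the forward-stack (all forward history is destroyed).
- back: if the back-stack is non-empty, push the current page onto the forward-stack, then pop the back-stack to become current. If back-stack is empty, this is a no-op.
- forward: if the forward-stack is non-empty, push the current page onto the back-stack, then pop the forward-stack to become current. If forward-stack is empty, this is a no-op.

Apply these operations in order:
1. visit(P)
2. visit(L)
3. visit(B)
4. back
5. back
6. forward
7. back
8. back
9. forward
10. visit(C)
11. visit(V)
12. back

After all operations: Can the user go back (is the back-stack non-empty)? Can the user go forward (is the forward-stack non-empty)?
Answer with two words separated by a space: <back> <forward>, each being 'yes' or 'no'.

Answer: yes yes

Derivation:
After 1 (visit(P)): cur=P back=1 fwd=0
After 2 (visit(L)): cur=L back=2 fwd=0
After 3 (visit(B)): cur=B back=3 fwd=0
After 4 (back): cur=L back=2 fwd=1
After 5 (back): cur=P back=1 fwd=2
After 6 (forward): cur=L back=2 fwd=1
After 7 (back): cur=P back=1 fwd=2
After 8 (back): cur=HOME back=0 fwd=3
After 9 (forward): cur=P back=1 fwd=2
After 10 (visit(C)): cur=C back=2 fwd=0
After 11 (visit(V)): cur=V back=3 fwd=0
After 12 (back): cur=C back=2 fwd=1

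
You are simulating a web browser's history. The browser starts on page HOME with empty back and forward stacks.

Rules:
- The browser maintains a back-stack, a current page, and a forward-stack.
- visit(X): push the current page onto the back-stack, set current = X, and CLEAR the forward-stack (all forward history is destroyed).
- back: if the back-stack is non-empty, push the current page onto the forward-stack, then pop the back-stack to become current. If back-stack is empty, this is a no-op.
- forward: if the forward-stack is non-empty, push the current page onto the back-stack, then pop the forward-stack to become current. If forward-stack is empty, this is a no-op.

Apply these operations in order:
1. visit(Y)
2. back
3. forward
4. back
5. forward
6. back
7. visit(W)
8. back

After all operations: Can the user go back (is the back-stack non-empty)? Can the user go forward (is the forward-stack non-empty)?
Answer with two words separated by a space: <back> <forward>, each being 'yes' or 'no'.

Answer: no yes

Derivation:
After 1 (visit(Y)): cur=Y back=1 fwd=0
After 2 (back): cur=HOME back=0 fwd=1
After 3 (forward): cur=Y back=1 fwd=0
After 4 (back): cur=HOME back=0 fwd=1
After 5 (forward): cur=Y back=1 fwd=0
After 6 (back): cur=HOME back=0 fwd=1
After 7 (visit(W)): cur=W back=1 fwd=0
After 8 (back): cur=HOME back=0 fwd=1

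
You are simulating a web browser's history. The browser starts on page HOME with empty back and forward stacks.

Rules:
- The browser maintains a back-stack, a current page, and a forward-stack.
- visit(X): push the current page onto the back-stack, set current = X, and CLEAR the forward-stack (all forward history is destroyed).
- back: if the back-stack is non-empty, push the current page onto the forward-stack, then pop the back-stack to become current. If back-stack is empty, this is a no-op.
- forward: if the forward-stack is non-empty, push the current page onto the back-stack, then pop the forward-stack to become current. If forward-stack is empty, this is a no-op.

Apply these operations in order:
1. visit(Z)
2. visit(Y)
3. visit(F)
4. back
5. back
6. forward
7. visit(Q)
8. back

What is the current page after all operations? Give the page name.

After 1 (visit(Z)): cur=Z back=1 fwd=0
After 2 (visit(Y)): cur=Y back=2 fwd=0
After 3 (visit(F)): cur=F back=3 fwd=0
After 4 (back): cur=Y back=2 fwd=1
After 5 (back): cur=Z back=1 fwd=2
After 6 (forward): cur=Y back=2 fwd=1
After 7 (visit(Q)): cur=Q back=3 fwd=0
After 8 (back): cur=Y back=2 fwd=1

Answer: Y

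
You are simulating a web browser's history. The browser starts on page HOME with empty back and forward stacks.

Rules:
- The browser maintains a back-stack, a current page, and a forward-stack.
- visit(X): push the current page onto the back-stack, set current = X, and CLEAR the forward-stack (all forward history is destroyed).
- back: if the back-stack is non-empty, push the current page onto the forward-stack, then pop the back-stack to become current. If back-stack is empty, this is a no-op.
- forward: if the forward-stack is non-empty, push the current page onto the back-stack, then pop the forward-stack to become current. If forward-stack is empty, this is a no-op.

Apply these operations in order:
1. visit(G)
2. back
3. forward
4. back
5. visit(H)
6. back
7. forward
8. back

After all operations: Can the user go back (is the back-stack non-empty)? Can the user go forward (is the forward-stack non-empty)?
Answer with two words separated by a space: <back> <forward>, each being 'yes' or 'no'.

Answer: no yes

Derivation:
After 1 (visit(G)): cur=G back=1 fwd=0
After 2 (back): cur=HOME back=0 fwd=1
After 3 (forward): cur=G back=1 fwd=0
After 4 (back): cur=HOME back=0 fwd=1
After 5 (visit(H)): cur=H back=1 fwd=0
After 6 (back): cur=HOME back=0 fwd=1
After 7 (forward): cur=H back=1 fwd=0
After 8 (back): cur=HOME back=0 fwd=1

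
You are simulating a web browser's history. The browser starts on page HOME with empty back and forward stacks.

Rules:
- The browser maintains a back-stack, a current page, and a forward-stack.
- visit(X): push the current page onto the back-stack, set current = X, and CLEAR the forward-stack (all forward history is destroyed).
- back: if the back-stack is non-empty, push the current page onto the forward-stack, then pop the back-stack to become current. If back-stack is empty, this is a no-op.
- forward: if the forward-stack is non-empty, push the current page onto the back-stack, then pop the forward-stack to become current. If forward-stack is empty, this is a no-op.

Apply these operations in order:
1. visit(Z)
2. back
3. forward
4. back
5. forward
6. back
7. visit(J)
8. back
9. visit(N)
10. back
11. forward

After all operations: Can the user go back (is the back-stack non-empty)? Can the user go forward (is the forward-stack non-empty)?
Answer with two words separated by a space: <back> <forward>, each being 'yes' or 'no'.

Answer: yes no

Derivation:
After 1 (visit(Z)): cur=Z back=1 fwd=0
After 2 (back): cur=HOME back=0 fwd=1
After 3 (forward): cur=Z back=1 fwd=0
After 4 (back): cur=HOME back=0 fwd=1
After 5 (forward): cur=Z back=1 fwd=0
After 6 (back): cur=HOME back=0 fwd=1
After 7 (visit(J)): cur=J back=1 fwd=0
After 8 (back): cur=HOME back=0 fwd=1
After 9 (visit(N)): cur=N back=1 fwd=0
After 10 (back): cur=HOME back=0 fwd=1
After 11 (forward): cur=N back=1 fwd=0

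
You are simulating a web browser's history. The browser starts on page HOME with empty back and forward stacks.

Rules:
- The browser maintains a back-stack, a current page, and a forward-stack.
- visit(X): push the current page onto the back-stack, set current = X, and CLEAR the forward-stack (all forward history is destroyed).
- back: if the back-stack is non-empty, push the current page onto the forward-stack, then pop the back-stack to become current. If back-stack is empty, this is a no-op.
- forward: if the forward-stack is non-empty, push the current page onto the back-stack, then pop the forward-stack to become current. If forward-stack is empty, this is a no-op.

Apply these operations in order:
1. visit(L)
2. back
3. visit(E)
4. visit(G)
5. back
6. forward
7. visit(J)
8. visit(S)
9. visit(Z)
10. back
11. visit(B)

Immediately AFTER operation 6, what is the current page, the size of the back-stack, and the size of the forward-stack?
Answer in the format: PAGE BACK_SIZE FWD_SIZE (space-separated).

After 1 (visit(L)): cur=L back=1 fwd=0
After 2 (back): cur=HOME back=0 fwd=1
After 3 (visit(E)): cur=E back=1 fwd=0
After 4 (visit(G)): cur=G back=2 fwd=0
After 5 (back): cur=E back=1 fwd=1
After 6 (forward): cur=G back=2 fwd=0

G 2 0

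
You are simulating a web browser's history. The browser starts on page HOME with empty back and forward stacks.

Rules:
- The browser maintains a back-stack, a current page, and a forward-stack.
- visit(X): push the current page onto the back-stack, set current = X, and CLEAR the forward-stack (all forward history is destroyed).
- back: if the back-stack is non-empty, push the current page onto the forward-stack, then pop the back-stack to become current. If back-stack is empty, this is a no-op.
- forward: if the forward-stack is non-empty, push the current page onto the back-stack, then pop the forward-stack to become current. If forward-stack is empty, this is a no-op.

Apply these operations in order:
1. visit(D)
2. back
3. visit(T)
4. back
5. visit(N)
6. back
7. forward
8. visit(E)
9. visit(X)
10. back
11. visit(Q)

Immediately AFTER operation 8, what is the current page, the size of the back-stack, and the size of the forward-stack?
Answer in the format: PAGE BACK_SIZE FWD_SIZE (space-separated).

After 1 (visit(D)): cur=D back=1 fwd=0
After 2 (back): cur=HOME back=0 fwd=1
After 3 (visit(T)): cur=T back=1 fwd=0
After 4 (back): cur=HOME back=0 fwd=1
After 5 (visit(N)): cur=N back=1 fwd=0
After 6 (back): cur=HOME back=0 fwd=1
After 7 (forward): cur=N back=1 fwd=0
After 8 (visit(E)): cur=E back=2 fwd=0

E 2 0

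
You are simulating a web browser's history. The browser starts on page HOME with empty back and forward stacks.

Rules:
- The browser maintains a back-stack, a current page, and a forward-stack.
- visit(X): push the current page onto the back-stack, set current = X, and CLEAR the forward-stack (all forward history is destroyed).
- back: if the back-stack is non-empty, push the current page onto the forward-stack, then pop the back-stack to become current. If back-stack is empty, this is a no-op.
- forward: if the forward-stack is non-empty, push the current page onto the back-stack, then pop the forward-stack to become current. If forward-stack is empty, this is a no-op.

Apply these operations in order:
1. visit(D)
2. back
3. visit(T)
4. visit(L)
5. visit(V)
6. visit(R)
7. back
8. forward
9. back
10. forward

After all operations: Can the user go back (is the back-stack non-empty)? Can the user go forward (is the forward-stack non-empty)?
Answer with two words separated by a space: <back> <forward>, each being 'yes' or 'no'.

Answer: yes no

Derivation:
After 1 (visit(D)): cur=D back=1 fwd=0
After 2 (back): cur=HOME back=0 fwd=1
After 3 (visit(T)): cur=T back=1 fwd=0
After 4 (visit(L)): cur=L back=2 fwd=0
After 5 (visit(V)): cur=V back=3 fwd=0
After 6 (visit(R)): cur=R back=4 fwd=0
After 7 (back): cur=V back=3 fwd=1
After 8 (forward): cur=R back=4 fwd=0
After 9 (back): cur=V back=3 fwd=1
After 10 (forward): cur=R back=4 fwd=0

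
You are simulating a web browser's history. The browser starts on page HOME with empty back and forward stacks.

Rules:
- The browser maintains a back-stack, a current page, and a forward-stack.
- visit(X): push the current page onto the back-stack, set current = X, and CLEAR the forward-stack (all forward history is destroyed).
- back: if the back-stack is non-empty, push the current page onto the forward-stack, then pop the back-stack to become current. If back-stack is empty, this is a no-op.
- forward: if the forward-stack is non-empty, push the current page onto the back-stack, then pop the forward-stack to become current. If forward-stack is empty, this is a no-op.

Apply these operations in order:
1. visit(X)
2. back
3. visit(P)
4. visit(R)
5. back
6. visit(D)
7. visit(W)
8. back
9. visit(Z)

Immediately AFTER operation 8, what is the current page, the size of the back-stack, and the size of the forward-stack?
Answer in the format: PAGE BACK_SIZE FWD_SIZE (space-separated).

After 1 (visit(X)): cur=X back=1 fwd=0
After 2 (back): cur=HOME back=0 fwd=1
After 3 (visit(P)): cur=P back=1 fwd=0
After 4 (visit(R)): cur=R back=2 fwd=0
After 5 (back): cur=P back=1 fwd=1
After 6 (visit(D)): cur=D back=2 fwd=0
After 7 (visit(W)): cur=W back=3 fwd=0
After 8 (back): cur=D back=2 fwd=1

D 2 1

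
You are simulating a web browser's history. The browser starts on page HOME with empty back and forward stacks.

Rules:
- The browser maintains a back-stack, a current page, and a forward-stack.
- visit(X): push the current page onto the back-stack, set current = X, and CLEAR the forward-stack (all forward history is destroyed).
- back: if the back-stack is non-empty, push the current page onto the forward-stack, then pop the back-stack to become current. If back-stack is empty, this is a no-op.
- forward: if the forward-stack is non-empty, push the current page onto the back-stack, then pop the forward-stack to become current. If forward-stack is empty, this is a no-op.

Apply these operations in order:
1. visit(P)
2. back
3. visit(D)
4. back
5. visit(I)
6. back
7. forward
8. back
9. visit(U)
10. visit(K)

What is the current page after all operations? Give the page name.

Answer: K

Derivation:
After 1 (visit(P)): cur=P back=1 fwd=0
After 2 (back): cur=HOME back=0 fwd=1
After 3 (visit(D)): cur=D back=1 fwd=0
After 4 (back): cur=HOME back=0 fwd=1
After 5 (visit(I)): cur=I back=1 fwd=0
After 6 (back): cur=HOME back=0 fwd=1
After 7 (forward): cur=I back=1 fwd=0
After 8 (back): cur=HOME back=0 fwd=1
After 9 (visit(U)): cur=U back=1 fwd=0
After 10 (visit(K)): cur=K back=2 fwd=0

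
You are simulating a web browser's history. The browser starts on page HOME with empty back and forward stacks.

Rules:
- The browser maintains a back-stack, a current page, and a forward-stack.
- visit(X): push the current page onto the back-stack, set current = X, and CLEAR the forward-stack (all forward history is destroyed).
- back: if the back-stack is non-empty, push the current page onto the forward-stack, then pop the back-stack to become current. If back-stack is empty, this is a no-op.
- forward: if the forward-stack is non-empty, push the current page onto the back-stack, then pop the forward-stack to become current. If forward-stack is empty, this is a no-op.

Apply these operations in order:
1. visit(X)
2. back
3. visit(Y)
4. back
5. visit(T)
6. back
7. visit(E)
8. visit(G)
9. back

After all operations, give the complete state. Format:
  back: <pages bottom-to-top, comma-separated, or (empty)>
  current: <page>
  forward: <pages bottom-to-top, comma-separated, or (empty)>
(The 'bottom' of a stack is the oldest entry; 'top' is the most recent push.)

After 1 (visit(X)): cur=X back=1 fwd=0
After 2 (back): cur=HOME back=0 fwd=1
After 3 (visit(Y)): cur=Y back=1 fwd=0
After 4 (back): cur=HOME back=0 fwd=1
After 5 (visit(T)): cur=T back=1 fwd=0
After 6 (back): cur=HOME back=0 fwd=1
After 7 (visit(E)): cur=E back=1 fwd=0
After 8 (visit(G)): cur=G back=2 fwd=0
After 9 (back): cur=E back=1 fwd=1

Answer: back: HOME
current: E
forward: G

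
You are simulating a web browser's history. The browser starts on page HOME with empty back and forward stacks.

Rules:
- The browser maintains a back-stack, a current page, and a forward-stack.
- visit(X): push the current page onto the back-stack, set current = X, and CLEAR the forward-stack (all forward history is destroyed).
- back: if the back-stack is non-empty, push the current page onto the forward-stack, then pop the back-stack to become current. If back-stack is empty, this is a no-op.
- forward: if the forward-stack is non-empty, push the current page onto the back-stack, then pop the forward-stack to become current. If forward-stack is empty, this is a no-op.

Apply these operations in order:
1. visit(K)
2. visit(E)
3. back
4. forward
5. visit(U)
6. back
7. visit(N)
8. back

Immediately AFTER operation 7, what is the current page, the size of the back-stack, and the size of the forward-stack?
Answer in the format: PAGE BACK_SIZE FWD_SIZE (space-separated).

After 1 (visit(K)): cur=K back=1 fwd=0
After 2 (visit(E)): cur=E back=2 fwd=0
After 3 (back): cur=K back=1 fwd=1
After 4 (forward): cur=E back=2 fwd=0
After 5 (visit(U)): cur=U back=3 fwd=0
After 6 (back): cur=E back=2 fwd=1
After 7 (visit(N)): cur=N back=3 fwd=0

N 3 0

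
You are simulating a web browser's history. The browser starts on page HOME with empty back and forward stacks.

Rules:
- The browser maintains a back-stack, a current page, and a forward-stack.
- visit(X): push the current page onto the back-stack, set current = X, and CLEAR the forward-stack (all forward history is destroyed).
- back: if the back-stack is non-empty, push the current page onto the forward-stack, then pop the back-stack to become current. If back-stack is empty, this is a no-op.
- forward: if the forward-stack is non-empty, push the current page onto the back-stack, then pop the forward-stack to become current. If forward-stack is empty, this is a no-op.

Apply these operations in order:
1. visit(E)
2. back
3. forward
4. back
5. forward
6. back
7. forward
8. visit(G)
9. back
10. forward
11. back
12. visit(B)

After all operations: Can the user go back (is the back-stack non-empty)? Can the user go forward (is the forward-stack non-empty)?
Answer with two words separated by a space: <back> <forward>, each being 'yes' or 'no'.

Answer: yes no

Derivation:
After 1 (visit(E)): cur=E back=1 fwd=0
After 2 (back): cur=HOME back=0 fwd=1
After 3 (forward): cur=E back=1 fwd=0
After 4 (back): cur=HOME back=0 fwd=1
After 5 (forward): cur=E back=1 fwd=0
After 6 (back): cur=HOME back=0 fwd=1
After 7 (forward): cur=E back=1 fwd=0
After 8 (visit(G)): cur=G back=2 fwd=0
After 9 (back): cur=E back=1 fwd=1
After 10 (forward): cur=G back=2 fwd=0
After 11 (back): cur=E back=1 fwd=1
After 12 (visit(B)): cur=B back=2 fwd=0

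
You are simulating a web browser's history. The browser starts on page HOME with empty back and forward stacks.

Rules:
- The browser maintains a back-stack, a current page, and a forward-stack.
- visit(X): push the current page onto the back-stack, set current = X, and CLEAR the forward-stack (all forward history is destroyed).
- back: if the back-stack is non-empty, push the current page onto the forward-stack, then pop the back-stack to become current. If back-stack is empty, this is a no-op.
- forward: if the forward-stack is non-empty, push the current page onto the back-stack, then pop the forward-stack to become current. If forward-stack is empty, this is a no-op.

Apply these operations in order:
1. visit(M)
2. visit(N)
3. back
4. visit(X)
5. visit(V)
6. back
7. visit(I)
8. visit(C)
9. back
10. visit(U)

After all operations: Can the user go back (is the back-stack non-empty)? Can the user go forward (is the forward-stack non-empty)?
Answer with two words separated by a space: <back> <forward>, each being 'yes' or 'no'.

After 1 (visit(M)): cur=M back=1 fwd=0
After 2 (visit(N)): cur=N back=2 fwd=0
After 3 (back): cur=M back=1 fwd=1
After 4 (visit(X)): cur=X back=2 fwd=0
After 5 (visit(V)): cur=V back=3 fwd=0
After 6 (back): cur=X back=2 fwd=1
After 7 (visit(I)): cur=I back=3 fwd=0
After 8 (visit(C)): cur=C back=4 fwd=0
After 9 (back): cur=I back=3 fwd=1
After 10 (visit(U)): cur=U back=4 fwd=0

Answer: yes no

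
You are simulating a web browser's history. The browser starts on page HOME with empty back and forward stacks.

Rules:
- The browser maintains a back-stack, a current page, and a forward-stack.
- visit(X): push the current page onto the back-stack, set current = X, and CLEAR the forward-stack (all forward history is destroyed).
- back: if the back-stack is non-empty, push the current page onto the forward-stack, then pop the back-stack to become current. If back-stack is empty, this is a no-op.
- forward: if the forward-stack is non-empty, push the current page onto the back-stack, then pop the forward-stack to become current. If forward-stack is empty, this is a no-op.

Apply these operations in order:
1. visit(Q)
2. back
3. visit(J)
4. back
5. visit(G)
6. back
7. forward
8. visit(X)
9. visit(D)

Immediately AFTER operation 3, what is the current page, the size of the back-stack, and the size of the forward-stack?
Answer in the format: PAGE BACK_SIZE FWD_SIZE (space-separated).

After 1 (visit(Q)): cur=Q back=1 fwd=0
After 2 (back): cur=HOME back=0 fwd=1
After 3 (visit(J)): cur=J back=1 fwd=0

J 1 0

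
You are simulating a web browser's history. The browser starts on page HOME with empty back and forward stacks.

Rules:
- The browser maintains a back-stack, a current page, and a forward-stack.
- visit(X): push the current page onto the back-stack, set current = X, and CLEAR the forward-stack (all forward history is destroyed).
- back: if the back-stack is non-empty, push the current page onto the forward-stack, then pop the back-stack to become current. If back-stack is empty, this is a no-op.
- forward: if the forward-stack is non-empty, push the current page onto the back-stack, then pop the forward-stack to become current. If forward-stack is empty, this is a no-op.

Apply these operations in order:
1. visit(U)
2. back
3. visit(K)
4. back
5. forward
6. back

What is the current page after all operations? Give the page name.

After 1 (visit(U)): cur=U back=1 fwd=0
After 2 (back): cur=HOME back=0 fwd=1
After 3 (visit(K)): cur=K back=1 fwd=0
After 4 (back): cur=HOME back=0 fwd=1
After 5 (forward): cur=K back=1 fwd=0
After 6 (back): cur=HOME back=0 fwd=1

Answer: HOME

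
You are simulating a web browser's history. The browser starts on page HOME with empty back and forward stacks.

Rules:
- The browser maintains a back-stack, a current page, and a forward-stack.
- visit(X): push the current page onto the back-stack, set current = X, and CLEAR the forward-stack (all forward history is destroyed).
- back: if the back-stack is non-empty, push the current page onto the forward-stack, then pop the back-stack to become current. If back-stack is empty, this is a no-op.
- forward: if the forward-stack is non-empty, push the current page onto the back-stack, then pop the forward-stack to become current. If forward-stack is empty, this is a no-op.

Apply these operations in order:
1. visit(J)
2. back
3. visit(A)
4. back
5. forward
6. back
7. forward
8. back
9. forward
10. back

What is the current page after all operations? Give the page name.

Answer: HOME

Derivation:
After 1 (visit(J)): cur=J back=1 fwd=0
After 2 (back): cur=HOME back=0 fwd=1
After 3 (visit(A)): cur=A back=1 fwd=0
After 4 (back): cur=HOME back=0 fwd=1
After 5 (forward): cur=A back=1 fwd=0
After 6 (back): cur=HOME back=0 fwd=1
After 7 (forward): cur=A back=1 fwd=0
After 8 (back): cur=HOME back=0 fwd=1
After 9 (forward): cur=A back=1 fwd=0
After 10 (back): cur=HOME back=0 fwd=1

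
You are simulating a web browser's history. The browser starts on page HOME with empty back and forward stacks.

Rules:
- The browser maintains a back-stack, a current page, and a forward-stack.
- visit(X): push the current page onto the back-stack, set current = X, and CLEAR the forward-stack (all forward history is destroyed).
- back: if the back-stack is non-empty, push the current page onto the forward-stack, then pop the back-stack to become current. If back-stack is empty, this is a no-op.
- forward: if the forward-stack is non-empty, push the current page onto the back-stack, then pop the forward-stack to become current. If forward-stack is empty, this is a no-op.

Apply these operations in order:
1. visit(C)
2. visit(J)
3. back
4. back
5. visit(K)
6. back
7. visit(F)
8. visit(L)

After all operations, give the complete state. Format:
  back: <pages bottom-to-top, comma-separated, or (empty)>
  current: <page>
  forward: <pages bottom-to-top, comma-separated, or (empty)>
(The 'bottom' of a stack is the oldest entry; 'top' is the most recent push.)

Answer: back: HOME,F
current: L
forward: (empty)

Derivation:
After 1 (visit(C)): cur=C back=1 fwd=0
After 2 (visit(J)): cur=J back=2 fwd=0
After 3 (back): cur=C back=1 fwd=1
After 4 (back): cur=HOME back=0 fwd=2
After 5 (visit(K)): cur=K back=1 fwd=0
After 6 (back): cur=HOME back=0 fwd=1
After 7 (visit(F)): cur=F back=1 fwd=0
After 8 (visit(L)): cur=L back=2 fwd=0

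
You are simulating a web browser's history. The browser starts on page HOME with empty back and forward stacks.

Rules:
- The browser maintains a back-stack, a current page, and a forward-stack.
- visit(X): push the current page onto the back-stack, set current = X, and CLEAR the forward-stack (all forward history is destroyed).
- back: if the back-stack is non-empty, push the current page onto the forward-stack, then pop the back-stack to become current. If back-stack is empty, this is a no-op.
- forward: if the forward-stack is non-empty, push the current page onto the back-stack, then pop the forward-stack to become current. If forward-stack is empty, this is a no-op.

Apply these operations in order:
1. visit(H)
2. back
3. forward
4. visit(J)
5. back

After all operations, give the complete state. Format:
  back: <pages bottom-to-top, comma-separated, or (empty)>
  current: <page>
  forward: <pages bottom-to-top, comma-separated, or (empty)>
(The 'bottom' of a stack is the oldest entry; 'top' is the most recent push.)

Answer: back: HOME
current: H
forward: J

Derivation:
After 1 (visit(H)): cur=H back=1 fwd=0
After 2 (back): cur=HOME back=0 fwd=1
After 3 (forward): cur=H back=1 fwd=0
After 4 (visit(J)): cur=J back=2 fwd=0
After 5 (back): cur=H back=1 fwd=1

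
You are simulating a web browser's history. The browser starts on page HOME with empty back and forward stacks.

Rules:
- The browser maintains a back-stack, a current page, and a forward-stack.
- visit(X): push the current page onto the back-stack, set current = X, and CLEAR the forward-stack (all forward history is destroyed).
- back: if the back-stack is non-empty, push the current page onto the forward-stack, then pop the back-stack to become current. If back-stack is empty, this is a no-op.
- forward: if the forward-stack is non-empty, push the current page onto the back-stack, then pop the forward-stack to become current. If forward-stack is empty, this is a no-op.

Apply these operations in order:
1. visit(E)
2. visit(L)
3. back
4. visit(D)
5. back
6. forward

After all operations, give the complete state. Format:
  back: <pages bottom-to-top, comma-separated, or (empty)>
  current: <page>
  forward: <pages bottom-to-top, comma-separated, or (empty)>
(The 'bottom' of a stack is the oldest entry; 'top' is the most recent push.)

After 1 (visit(E)): cur=E back=1 fwd=0
After 2 (visit(L)): cur=L back=2 fwd=0
After 3 (back): cur=E back=1 fwd=1
After 4 (visit(D)): cur=D back=2 fwd=0
After 5 (back): cur=E back=1 fwd=1
After 6 (forward): cur=D back=2 fwd=0

Answer: back: HOME,E
current: D
forward: (empty)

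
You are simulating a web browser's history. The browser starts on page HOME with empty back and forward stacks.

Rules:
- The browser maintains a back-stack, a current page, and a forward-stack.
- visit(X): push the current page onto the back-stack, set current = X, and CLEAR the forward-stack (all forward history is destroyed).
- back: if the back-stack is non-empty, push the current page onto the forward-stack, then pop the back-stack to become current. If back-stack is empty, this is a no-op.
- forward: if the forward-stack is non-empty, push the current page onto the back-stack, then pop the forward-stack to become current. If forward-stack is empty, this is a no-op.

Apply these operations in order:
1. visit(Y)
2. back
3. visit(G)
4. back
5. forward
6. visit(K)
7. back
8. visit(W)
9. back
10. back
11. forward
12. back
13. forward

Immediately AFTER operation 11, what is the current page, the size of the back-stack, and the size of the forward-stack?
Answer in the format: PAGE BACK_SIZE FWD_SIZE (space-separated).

After 1 (visit(Y)): cur=Y back=1 fwd=0
After 2 (back): cur=HOME back=0 fwd=1
After 3 (visit(G)): cur=G back=1 fwd=0
After 4 (back): cur=HOME back=0 fwd=1
After 5 (forward): cur=G back=1 fwd=0
After 6 (visit(K)): cur=K back=2 fwd=0
After 7 (back): cur=G back=1 fwd=1
After 8 (visit(W)): cur=W back=2 fwd=0
After 9 (back): cur=G back=1 fwd=1
After 10 (back): cur=HOME back=0 fwd=2
After 11 (forward): cur=G back=1 fwd=1

G 1 1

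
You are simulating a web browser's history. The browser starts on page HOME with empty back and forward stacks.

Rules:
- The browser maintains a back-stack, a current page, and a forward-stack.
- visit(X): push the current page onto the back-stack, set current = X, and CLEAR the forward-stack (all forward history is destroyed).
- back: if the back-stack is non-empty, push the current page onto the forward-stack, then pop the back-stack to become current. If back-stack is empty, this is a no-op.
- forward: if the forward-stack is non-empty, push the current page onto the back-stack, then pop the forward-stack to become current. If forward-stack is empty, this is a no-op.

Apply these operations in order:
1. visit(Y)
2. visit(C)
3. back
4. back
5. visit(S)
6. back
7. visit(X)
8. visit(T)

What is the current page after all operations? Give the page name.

After 1 (visit(Y)): cur=Y back=1 fwd=0
After 2 (visit(C)): cur=C back=2 fwd=0
After 3 (back): cur=Y back=1 fwd=1
After 4 (back): cur=HOME back=0 fwd=2
After 5 (visit(S)): cur=S back=1 fwd=0
After 6 (back): cur=HOME back=0 fwd=1
After 7 (visit(X)): cur=X back=1 fwd=0
After 8 (visit(T)): cur=T back=2 fwd=0

Answer: T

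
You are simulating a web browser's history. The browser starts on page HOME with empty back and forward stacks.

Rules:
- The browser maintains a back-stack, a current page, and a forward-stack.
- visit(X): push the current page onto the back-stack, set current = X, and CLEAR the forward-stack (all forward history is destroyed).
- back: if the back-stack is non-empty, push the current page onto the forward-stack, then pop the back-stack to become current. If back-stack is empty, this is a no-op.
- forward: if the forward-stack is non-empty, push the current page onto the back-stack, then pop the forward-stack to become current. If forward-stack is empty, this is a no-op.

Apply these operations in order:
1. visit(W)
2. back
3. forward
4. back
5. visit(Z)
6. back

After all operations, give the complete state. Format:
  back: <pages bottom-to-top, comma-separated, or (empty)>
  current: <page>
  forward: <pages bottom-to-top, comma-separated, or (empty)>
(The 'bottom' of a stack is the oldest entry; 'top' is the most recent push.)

Answer: back: (empty)
current: HOME
forward: Z

Derivation:
After 1 (visit(W)): cur=W back=1 fwd=0
After 2 (back): cur=HOME back=0 fwd=1
After 3 (forward): cur=W back=1 fwd=0
After 4 (back): cur=HOME back=0 fwd=1
After 5 (visit(Z)): cur=Z back=1 fwd=0
After 6 (back): cur=HOME back=0 fwd=1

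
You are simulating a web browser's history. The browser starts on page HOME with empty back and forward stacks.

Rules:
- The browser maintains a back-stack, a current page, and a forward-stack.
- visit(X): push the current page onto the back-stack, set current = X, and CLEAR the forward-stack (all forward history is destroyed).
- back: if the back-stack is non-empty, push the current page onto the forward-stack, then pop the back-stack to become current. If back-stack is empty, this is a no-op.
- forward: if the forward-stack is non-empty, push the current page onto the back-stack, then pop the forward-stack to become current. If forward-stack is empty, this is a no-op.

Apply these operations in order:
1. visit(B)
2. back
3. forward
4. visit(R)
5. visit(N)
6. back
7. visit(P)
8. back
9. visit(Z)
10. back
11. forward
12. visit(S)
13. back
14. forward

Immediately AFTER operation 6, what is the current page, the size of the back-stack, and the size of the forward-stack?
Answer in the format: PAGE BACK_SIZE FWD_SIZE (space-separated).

After 1 (visit(B)): cur=B back=1 fwd=0
After 2 (back): cur=HOME back=0 fwd=1
After 3 (forward): cur=B back=1 fwd=0
After 4 (visit(R)): cur=R back=2 fwd=0
After 5 (visit(N)): cur=N back=3 fwd=0
After 6 (back): cur=R back=2 fwd=1

R 2 1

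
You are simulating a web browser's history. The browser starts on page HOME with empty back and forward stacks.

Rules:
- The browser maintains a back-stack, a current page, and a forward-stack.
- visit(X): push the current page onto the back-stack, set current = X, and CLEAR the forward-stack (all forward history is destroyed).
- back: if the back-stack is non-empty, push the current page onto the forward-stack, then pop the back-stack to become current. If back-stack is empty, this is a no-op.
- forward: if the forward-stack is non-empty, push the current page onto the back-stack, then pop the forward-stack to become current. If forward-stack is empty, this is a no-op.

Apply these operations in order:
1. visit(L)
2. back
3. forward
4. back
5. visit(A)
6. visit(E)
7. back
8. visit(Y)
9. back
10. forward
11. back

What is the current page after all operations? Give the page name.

Answer: A

Derivation:
After 1 (visit(L)): cur=L back=1 fwd=0
After 2 (back): cur=HOME back=0 fwd=1
After 3 (forward): cur=L back=1 fwd=0
After 4 (back): cur=HOME back=0 fwd=1
After 5 (visit(A)): cur=A back=1 fwd=0
After 6 (visit(E)): cur=E back=2 fwd=0
After 7 (back): cur=A back=1 fwd=1
After 8 (visit(Y)): cur=Y back=2 fwd=0
After 9 (back): cur=A back=1 fwd=1
After 10 (forward): cur=Y back=2 fwd=0
After 11 (back): cur=A back=1 fwd=1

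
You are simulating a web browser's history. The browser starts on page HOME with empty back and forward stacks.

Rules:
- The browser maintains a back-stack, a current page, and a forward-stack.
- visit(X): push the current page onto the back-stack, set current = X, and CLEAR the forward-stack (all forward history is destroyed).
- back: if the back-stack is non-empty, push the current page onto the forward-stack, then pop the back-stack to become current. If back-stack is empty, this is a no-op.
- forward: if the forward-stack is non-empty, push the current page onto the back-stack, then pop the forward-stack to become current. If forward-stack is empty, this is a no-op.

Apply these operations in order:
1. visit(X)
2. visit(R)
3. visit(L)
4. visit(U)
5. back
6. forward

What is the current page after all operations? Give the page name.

Answer: U

Derivation:
After 1 (visit(X)): cur=X back=1 fwd=0
After 2 (visit(R)): cur=R back=2 fwd=0
After 3 (visit(L)): cur=L back=3 fwd=0
After 4 (visit(U)): cur=U back=4 fwd=0
After 5 (back): cur=L back=3 fwd=1
After 6 (forward): cur=U back=4 fwd=0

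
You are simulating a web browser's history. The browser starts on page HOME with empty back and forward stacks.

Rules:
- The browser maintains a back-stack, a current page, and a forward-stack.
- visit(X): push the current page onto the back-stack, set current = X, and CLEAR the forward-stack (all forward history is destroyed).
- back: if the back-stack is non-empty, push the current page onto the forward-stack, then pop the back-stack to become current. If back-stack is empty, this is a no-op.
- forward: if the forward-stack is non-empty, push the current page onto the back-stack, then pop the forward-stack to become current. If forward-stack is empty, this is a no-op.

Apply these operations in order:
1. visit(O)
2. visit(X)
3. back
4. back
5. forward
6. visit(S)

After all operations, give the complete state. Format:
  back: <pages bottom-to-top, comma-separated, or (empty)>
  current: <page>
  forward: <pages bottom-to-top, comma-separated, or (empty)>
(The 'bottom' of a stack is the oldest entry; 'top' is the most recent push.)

Answer: back: HOME,O
current: S
forward: (empty)

Derivation:
After 1 (visit(O)): cur=O back=1 fwd=0
After 2 (visit(X)): cur=X back=2 fwd=0
After 3 (back): cur=O back=1 fwd=1
After 4 (back): cur=HOME back=0 fwd=2
After 5 (forward): cur=O back=1 fwd=1
After 6 (visit(S)): cur=S back=2 fwd=0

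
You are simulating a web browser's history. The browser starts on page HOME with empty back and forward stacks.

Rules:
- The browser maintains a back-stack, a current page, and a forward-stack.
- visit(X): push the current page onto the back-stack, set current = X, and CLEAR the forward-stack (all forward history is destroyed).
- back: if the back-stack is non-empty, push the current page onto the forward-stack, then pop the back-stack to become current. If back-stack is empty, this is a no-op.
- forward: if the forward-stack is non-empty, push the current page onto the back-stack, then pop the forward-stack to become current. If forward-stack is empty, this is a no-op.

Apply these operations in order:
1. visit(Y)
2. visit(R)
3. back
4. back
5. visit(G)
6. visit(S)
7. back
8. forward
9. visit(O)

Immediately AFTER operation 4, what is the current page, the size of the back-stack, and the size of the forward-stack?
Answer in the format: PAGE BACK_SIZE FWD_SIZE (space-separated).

After 1 (visit(Y)): cur=Y back=1 fwd=0
After 2 (visit(R)): cur=R back=2 fwd=0
After 3 (back): cur=Y back=1 fwd=1
After 4 (back): cur=HOME back=0 fwd=2

HOME 0 2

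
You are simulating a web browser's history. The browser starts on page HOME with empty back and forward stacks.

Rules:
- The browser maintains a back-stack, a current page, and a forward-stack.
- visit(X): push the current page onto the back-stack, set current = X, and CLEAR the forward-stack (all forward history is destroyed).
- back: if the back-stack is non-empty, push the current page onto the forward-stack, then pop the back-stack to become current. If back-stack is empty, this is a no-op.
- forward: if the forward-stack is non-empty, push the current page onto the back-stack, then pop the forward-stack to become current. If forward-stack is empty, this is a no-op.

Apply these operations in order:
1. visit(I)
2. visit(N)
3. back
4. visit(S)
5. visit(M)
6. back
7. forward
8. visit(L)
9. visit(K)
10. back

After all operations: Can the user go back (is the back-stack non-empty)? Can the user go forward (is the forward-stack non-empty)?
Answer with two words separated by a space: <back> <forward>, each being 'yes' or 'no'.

After 1 (visit(I)): cur=I back=1 fwd=0
After 2 (visit(N)): cur=N back=2 fwd=0
After 3 (back): cur=I back=1 fwd=1
After 4 (visit(S)): cur=S back=2 fwd=0
After 5 (visit(M)): cur=M back=3 fwd=0
After 6 (back): cur=S back=2 fwd=1
After 7 (forward): cur=M back=3 fwd=0
After 8 (visit(L)): cur=L back=4 fwd=0
After 9 (visit(K)): cur=K back=5 fwd=0
After 10 (back): cur=L back=4 fwd=1

Answer: yes yes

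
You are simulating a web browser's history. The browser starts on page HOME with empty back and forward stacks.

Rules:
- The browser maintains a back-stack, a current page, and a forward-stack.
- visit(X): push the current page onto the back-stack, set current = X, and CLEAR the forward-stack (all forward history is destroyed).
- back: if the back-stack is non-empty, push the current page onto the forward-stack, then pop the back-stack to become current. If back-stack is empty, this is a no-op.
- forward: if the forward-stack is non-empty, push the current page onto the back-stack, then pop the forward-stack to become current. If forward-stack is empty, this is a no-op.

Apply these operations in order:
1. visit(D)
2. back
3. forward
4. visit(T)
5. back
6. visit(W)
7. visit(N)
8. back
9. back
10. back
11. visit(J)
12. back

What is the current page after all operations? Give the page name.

After 1 (visit(D)): cur=D back=1 fwd=0
After 2 (back): cur=HOME back=0 fwd=1
After 3 (forward): cur=D back=1 fwd=0
After 4 (visit(T)): cur=T back=2 fwd=0
After 5 (back): cur=D back=1 fwd=1
After 6 (visit(W)): cur=W back=2 fwd=0
After 7 (visit(N)): cur=N back=3 fwd=0
After 8 (back): cur=W back=2 fwd=1
After 9 (back): cur=D back=1 fwd=2
After 10 (back): cur=HOME back=0 fwd=3
After 11 (visit(J)): cur=J back=1 fwd=0
After 12 (back): cur=HOME back=0 fwd=1

Answer: HOME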